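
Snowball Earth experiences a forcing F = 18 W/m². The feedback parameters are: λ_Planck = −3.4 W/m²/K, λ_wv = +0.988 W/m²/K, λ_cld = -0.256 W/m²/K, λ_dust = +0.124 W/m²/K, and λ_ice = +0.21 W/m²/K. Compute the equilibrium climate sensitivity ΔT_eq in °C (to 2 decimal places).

7.71 °C

Net feedback parameter λ = (−3.4) + (+0.988) + (-0.256) + (+0.124) + (+0.21) = -2.334 W/m²/K.
ΔT = −F/λ = −18/(-2.334) = 7.71 °C.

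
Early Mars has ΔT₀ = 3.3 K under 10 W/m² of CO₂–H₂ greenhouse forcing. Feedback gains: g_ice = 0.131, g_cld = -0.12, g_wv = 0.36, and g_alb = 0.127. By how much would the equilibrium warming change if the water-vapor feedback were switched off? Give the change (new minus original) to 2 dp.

-2.75 K

Original: g = 0.498, ΔT = 3.3/(1−0.498) = 6.5737 K.
Without water-vapor: g' = 0.138, ΔT' = 3.3/(1−0.138) = 3.8283 K.
Change = 3.8283 − 6.5737 = -2.75 K.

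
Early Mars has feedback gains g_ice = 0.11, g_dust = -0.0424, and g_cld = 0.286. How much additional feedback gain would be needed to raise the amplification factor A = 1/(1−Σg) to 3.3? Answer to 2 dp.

0.34

Current total gain = 0.3536.
Target gain for A = 3.3: g* = 1 − 1/3.3 = 0.697.
Additional gain needed = 0.697 − 0.3536 = 0.34.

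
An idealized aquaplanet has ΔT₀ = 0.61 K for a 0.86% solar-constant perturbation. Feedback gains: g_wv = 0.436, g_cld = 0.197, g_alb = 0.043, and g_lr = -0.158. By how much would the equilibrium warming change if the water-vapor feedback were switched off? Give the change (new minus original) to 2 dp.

Original: g = 0.518, ΔT = 0.61/(1−0.518) = 1.2656 K.
Without water-vapor: g' = 0.082, ΔT' = 0.61/(1−0.082) = 0.6645 K.
Change = 0.6645 − 1.2656 = -0.60 K.

-0.60 K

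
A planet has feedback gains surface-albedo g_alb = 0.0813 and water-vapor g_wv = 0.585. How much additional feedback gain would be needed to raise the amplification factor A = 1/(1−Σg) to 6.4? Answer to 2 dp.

Current total gain = 0.6663.
Target gain for A = 6.4: g* = 1 − 1/6.4 = 0.8438.
Additional gain needed = 0.8438 − 0.6663 = 0.18.

0.18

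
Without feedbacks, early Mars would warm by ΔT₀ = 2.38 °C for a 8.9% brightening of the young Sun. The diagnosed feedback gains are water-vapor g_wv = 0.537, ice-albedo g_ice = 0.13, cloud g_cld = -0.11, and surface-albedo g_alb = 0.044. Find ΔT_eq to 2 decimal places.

5.96 °C

Total gain g = 0.537 + 0.13 − 0.11 + 0.044 = 0.601.
Amplification A = 1/(1 − 0.601) = 2.506.
ΔT = 2.38 × 2.506 = 5.96 °C.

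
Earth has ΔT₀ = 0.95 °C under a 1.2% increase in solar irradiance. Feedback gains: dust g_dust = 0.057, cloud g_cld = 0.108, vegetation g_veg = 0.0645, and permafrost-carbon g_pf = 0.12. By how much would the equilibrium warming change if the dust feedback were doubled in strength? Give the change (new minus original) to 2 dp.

0.14 °C

Original: g = 0.3495, ΔT = 0.95/(1−0.3495) = 1.4604 °C.
With doubled dust: g' = 0.4065, ΔT' = 0.95/(1−0.4065) = 1.6007 °C.
Change = 1.6007 − 1.4604 = 0.14 °C.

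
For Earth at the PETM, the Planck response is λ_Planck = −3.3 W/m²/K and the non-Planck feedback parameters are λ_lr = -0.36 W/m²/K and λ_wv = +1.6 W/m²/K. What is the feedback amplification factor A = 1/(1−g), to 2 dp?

1.60

Convert to gains: g_lr = -0.36/3.3 = -0.1091; g_wv = 1.6/3.3 = 0.4848.
Total gain g = 0.3757.
A = 1/(1 − 0.3757) = 1.60.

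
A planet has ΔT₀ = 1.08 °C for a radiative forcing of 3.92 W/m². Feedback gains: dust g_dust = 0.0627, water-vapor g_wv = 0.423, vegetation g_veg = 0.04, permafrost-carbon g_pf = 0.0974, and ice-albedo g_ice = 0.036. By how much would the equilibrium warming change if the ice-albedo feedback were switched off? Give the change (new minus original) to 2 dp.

-0.30 °C

Original: g = 0.6591, ΔT = 1.08/(1−0.6591) = 3.1681 °C.
Without ice-albedo: g' = 0.6231, ΔT' = 1.08/(1−0.6231) = 2.8655 °C.
Change = 2.8655 − 3.1681 = -0.30 °C.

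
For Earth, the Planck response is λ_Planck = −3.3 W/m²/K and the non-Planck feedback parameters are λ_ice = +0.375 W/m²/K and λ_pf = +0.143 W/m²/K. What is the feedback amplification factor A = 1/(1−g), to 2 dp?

Convert to gains: g_ice = 0.375/3.3 = 0.1136; g_pf = 0.143/3.3 = 0.04333.
Total gain g = 0.15693.
A = 1/(1 − 0.15693) = 1.19.

1.19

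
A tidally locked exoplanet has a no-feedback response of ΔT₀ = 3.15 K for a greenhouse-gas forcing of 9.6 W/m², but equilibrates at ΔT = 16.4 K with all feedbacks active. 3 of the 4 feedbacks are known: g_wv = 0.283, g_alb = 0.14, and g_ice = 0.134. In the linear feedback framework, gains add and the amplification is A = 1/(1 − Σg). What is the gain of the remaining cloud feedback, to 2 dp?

Amplification A = ΔT/ΔT₀ = 16.4/3.15 = 5.206.
Total gain g = 1 − 1/A = 1 − 1/5.206 = 0.8079.
Known gains sum to 0.283 + 0.14 + 0.134 = 0.557.
g_cld = 0.8079 − 0.557 = 0.25.

0.25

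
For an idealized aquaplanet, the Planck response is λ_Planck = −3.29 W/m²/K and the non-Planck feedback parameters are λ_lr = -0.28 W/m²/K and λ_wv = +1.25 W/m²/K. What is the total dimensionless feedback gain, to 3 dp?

Convert to gains: g_lr = -0.28/3.29 = -0.08511; g_wv = 1.25/3.29 = 0.3799.
Total gain g = 0.29479.

0.295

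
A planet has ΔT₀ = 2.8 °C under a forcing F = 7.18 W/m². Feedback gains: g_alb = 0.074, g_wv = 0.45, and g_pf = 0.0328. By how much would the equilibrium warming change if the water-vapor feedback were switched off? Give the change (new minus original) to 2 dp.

Original: g = 0.5568, ΔT = 2.8/(1−0.5568) = 6.3177 °C.
Without water-vapor: g' = 0.1068, ΔT' = 2.8/(1−0.1068) = 3.1348 °C.
Change = 3.1348 − 6.3177 = -3.18 °C.

-3.18 °C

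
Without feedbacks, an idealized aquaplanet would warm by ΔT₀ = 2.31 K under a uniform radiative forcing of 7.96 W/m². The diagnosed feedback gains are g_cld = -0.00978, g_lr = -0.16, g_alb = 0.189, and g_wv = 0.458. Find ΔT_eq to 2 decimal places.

Total gain g = -0.00978 − 0.16 + 0.189 + 0.458 = 0.47722.
Amplification A = 1/(1 − 0.47722) = 1.913.
ΔT = 2.31 × 1.913 = 4.42 K.

4.42 K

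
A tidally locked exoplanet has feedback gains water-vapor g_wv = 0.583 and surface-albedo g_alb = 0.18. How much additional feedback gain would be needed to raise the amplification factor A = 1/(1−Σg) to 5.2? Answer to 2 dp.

0.04

Current total gain = 0.763.
Target gain for A = 5.2: g* = 1 − 1/5.2 = 0.8077.
Additional gain needed = 0.8077 − 0.763 = 0.04.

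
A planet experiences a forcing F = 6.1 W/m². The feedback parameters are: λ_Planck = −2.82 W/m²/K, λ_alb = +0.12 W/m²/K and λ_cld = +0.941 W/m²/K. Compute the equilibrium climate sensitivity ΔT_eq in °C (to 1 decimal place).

Net feedback parameter λ = (−2.82) + (+0.12) + (+0.941) = -1.759 W/m²/K.
ΔT = −F/λ = −6.1/(-1.759) = 3.5 °C.

3.5 °C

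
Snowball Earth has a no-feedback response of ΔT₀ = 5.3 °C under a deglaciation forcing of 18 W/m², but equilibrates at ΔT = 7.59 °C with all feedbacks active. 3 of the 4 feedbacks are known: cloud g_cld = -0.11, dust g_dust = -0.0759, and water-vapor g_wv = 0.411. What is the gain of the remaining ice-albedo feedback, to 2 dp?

0.08

Amplification A = ΔT/ΔT₀ = 7.59/5.3 = 1.432.
Total gain g = 1 − 1/A = 1 − 1/1.432 = 0.3017.
Known gains sum to -0.11 − 0.0759 + 0.411 = 0.2251.
g_ice = 0.3017 − 0.2251 = 0.08.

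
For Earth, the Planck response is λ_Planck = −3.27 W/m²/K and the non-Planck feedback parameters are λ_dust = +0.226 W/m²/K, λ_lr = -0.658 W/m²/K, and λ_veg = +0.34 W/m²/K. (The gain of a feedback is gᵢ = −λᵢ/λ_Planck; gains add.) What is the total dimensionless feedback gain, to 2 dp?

-0.03

Convert to gains: g_dust = 0.226/3.27 = 0.06911; g_lr = -0.658/3.27 = -0.2012; g_veg = 0.34/3.27 = 0.104.
Total gain g = -0.02809.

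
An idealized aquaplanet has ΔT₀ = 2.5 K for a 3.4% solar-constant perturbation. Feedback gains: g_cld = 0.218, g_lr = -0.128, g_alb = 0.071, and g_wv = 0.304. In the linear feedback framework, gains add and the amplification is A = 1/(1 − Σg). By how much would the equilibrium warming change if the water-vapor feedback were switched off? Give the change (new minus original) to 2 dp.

-1.69 K

Original: g = 0.465, ΔT = 2.5/(1−0.465) = 4.6729 K.
Without water-vapor: g' = 0.161, ΔT' = 2.5/(1−0.161) = 2.9797 K.
Change = 2.9797 − 4.6729 = -1.69 K.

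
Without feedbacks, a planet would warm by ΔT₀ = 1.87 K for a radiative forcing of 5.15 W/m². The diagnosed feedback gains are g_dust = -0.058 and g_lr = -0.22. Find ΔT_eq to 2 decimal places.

Total gain g = -0.058 − 0.22 = -0.278.
Amplification A = 1/(1 + 0.278) = 0.7825.
ΔT = 1.87 × 0.7825 = 1.46 K.

1.46 K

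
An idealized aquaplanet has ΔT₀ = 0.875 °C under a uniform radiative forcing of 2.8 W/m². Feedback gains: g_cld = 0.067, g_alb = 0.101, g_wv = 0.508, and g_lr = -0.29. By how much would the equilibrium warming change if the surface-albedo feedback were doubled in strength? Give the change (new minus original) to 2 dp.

0.28 °C

Original: g = 0.386, ΔT = 0.875/(1−0.386) = 1.4251 °C.
With doubled surface-albedo: g' = 0.487, ΔT' = 0.875/(1−0.487) = 1.7057 °C.
Change = 1.7057 − 1.4251 = 0.28 °C.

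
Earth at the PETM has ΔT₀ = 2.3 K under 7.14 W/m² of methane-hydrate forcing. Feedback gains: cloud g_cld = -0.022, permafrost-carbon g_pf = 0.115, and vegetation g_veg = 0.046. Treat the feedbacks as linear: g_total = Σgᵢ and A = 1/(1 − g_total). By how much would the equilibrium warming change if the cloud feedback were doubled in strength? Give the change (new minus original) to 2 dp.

Original: g = 0.139, ΔT = 2.3/(1−0.139) = 2.6713 K.
With doubled cloud: g' = 0.117, ΔT' = 2.3/(1−0.117) = 2.6048 K.
Change = 2.6048 − 2.6713 = -0.07 K.

-0.07 K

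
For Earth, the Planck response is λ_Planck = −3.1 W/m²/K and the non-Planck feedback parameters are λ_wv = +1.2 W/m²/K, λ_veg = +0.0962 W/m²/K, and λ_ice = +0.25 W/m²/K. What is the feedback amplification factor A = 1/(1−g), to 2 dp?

2.00

Convert to gains: g_wv = 1.2/3.1 = 0.3871; g_veg = 0.0962/3.1 = 0.03103; g_ice = 0.25/3.1 = 0.08065.
Total gain g = 0.49878.
A = 1/(1 − 0.49878) = 2.00.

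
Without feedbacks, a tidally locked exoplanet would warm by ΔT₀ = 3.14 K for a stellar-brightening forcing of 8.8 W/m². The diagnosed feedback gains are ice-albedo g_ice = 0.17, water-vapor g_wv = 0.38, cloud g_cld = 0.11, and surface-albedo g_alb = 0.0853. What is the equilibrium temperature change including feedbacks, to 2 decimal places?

12.33 K

Total gain g = 0.17 + 0.38 + 0.11 + 0.0853 = 0.7453.
Amplification A = 1/(1 − 0.7453) = 3.926.
ΔT = 3.14 × 3.926 = 12.33 K.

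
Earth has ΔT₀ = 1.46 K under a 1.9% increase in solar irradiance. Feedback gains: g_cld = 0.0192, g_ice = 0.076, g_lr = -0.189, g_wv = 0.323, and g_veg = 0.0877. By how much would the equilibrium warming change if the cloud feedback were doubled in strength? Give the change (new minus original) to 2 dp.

Original: g = 0.3169, ΔT = 1.46/(1−0.3169) = 2.1373 K.
With doubled cloud: g' = 0.3361, ΔT' = 1.46/(1−0.3361) = 2.1991 K.
Change = 2.1991 − 2.1373 = 0.06 K.

0.06 K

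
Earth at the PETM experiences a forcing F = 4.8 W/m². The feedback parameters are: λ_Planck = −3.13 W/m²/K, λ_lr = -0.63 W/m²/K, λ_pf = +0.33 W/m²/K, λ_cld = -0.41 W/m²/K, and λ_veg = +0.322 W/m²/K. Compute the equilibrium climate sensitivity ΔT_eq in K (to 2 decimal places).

1.36 K

Net feedback parameter λ = (−3.13) + (-0.63) + (+0.33) + (-0.41) + (+0.322) = -3.518 W/m²/K.
ΔT = −F/λ = −4.8/(-3.518) = 1.36 K.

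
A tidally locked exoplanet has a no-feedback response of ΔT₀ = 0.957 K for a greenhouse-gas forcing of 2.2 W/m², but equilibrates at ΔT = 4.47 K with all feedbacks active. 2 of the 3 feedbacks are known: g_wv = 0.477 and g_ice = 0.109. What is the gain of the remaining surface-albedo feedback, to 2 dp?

0.20

Amplification A = ΔT/ΔT₀ = 4.47/0.957 = 4.671.
Total gain g = 1 − 1/A = 1 − 1/4.671 = 0.7859.
Known gains sum to 0.477 + 0.109 = 0.586.
g_alb = 0.7859 − 0.586 = 0.20.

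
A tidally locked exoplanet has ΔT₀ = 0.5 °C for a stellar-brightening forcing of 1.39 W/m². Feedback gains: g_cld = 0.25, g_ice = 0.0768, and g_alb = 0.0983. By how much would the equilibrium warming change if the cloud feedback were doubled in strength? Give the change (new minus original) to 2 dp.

Original: g = 0.4251, ΔT = 0.5/(1−0.4251) = 0.8697 °C.
With doubled cloud: g' = 0.6751, ΔT' = 0.5/(1−0.6751) = 1.5389 °C.
Change = 1.5389 − 0.8697 = 0.67 °C.

0.67 °C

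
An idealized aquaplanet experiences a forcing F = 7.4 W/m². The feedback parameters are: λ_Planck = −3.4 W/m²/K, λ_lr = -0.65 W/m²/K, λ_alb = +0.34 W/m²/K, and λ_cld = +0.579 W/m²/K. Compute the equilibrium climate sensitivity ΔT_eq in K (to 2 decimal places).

2.36 K

Net feedback parameter λ = (−3.4) + (-0.65) + (+0.34) + (+0.579) = -3.131 W/m²/K.
ΔT = −F/λ = −7.4/(-3.131) = 2.36 K.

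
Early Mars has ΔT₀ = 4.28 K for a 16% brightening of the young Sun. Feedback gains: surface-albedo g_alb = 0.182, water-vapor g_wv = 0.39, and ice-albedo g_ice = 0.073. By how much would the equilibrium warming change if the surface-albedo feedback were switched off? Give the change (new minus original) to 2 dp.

Original: g = 0.645, ΔT = 4.28/(1−0.645) = 12.0563 K.
Without surface-albedo: g' = 0.463, ΔT' = 4.28/(1−0.463) = 7.9702 K.
Change = 7.9702 − 12.0563 = -4.09 K.

-4.09 K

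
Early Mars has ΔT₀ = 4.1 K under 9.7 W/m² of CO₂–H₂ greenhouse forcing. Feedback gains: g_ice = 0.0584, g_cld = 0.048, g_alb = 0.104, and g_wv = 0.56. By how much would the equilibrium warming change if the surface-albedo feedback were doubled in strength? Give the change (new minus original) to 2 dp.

Original: g = 0.7704, ΔT = 4.1/(1−0.7704) = 17.8571 K.
With doubled surface-albedo: g' = 0.8744, ΔT' = 4.1/(1−0.8744) = 32.6433 K.
Change = 32.6433 − 17.8571 = 14.79 K.

14.79 K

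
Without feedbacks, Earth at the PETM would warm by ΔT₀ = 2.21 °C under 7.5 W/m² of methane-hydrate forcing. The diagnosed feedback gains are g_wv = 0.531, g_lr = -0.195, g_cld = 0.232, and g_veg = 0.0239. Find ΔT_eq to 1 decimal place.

5.4 °C

Total gain g = 0.531 − 0.195 + 0.232 + 0.0239 = 0.5919.
Amplification A = 1/(1 − 0.5919) = 2.45.
ΔT = 2.21 × 2.45 = 5.4 °C.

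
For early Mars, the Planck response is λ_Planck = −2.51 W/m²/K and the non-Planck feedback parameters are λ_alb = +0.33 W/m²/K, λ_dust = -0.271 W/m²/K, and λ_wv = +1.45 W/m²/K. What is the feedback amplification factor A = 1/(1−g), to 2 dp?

Convert to gains: g_alb = 0.33/2.51 = 0.1315; g_dust = -0.271/2.51 = -0.108; g_wv = 1.45/2.51 = 0.5777.
Total gain g = 0.6012.
A = 1/(1 − 0.6012) = 2.51.

2.51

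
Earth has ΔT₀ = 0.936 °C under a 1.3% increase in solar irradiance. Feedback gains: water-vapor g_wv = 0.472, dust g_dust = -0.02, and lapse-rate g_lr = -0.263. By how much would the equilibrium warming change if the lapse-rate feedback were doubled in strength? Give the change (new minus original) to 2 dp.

Original: g = 0.189, ΔT = 0.936/(1−0.189) = 1.1541 °C.
With doubled lapse-rate: g' = -0.074, ΔT' = 0.936/(1+0.074) = 0.8715 °C.
Change = 0.8715 − 1.1541 = -0.28 °C.

-0.28 °C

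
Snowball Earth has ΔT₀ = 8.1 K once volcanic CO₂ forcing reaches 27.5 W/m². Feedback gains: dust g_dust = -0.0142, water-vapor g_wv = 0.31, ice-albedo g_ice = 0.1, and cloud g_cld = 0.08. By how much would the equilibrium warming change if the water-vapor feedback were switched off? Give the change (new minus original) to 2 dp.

-5.74 K

Original: g = 0.4758, ΔT = 8.1/(1−0.4758) = 15.4521 K.
Without water-vapor: g' = 0.1658, ΔT' = 8.1/(1−0.1658) = 9.7099 K.
Change = 9.7099 − 15.4521 = -5.74 K.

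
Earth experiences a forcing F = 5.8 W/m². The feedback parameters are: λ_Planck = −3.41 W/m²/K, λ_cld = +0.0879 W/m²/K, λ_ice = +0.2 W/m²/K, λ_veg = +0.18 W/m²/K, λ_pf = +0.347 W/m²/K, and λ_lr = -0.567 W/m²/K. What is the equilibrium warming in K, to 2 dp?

1.83 K

Net feedback parameter λ = (−3.41) + (+0.0879) + (+0.2) + (+0.18) + (+0.347) + (-0.567) = -3.1621 W/m²/K.
ΔT = −F/λ = −5.8/(-3.1621) = 1.83 K.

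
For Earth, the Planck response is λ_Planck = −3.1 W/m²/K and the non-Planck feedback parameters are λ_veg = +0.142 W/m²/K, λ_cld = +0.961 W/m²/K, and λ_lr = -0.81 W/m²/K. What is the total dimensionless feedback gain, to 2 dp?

Convert to gains: g_veg = 0.142/3.1 = 0.04581; g_cld = 0.961/3.1 = 0.31; g_lr = -0.81/3.1 = -0.2613.
Total gain g = 0.09451.

0.09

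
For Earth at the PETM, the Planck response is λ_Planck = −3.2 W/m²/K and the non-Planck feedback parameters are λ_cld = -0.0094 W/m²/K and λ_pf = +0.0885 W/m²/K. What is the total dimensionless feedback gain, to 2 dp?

Convert to gains: g_cld = -0.0094/3.2 = -0.002938; g_pf = 0.0885/3.2 = 0.02766.
Total gain g = 0.024722.

0.02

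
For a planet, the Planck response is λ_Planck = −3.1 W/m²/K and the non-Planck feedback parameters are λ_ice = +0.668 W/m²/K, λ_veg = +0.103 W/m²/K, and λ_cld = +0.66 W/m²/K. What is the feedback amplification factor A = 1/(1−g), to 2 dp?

Convert to gains: g_ice = 0.668/3.1 = 0.2155; g_veg = 0.103/3.1 = 0.03323; g_cld = 0.66/3.1 = 0.2129.
Total gain g = 0.46163.
A = 1/(1 − 0.46163) = 1.86.

1.86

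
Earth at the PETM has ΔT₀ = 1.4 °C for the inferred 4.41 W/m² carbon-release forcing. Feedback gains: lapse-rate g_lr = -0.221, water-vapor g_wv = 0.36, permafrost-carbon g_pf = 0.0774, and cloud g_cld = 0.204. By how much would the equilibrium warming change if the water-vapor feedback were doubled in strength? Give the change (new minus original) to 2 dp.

3.96 °C

Original: g = 0.4204, ΔT = 1.4/(1−0.4204) = 2.4155 °C.
With doubled water-vapor: g' = 0.7804, ΔT' = 1.4/(1−0.7804) = 6.3752 °C.
Change = 6.3752 − 2.4155 = 3.96 °C.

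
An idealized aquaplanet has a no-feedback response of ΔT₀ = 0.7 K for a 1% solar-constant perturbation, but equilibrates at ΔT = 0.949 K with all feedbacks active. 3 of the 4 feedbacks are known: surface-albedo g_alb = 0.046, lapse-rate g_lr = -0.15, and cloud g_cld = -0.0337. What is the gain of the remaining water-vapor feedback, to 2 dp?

Amplification A = ΔT/ΔT₀ = 0.949/0.7 = 1.356.
Total gain g = 1 − 1/A = 1 − 1/1.356 = 0.2625.
Known gains sum to 0.046 − 0.15 − 0.0337 = -0.1377.
g_wv = 0.2625 + 0.1377 = 0.40.

0.40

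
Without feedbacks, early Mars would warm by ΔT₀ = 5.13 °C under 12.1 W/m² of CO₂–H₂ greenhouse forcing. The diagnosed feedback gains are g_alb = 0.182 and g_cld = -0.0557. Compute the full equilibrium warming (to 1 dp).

5.9 °C

Total gain g = 0.182 − 0.0557 = 0.1263.
Amplification A = 1/(1 − 0.1263) = 1.145.
ΔT = 5.13 × 1.145 = 5.9 °C.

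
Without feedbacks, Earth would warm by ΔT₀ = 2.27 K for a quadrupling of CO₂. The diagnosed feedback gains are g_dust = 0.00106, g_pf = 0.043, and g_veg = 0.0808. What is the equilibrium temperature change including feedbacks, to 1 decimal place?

2.6 K

Total gain g = 0.00106 + 0.043 + 0.0808 = 0.12486.
Amplification A = 1/(1 − 0.12486) = 1.143.
ΔT = 2.27 × 1.143 = 2.6 K.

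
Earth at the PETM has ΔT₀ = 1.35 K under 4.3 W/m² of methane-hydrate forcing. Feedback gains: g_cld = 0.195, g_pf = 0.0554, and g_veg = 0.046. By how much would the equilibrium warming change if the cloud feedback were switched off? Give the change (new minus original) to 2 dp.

Original: g = 0.2964, ΔT = 1.35/(1−0.2964) = 1.9187 K.
Without cloud: g' = 0.1014, ΔT' = 1.35/(1−0.1014) = 1.5023 K.
Change = 1.5023 − 1.9187 = -0.42 K.

-0.42 K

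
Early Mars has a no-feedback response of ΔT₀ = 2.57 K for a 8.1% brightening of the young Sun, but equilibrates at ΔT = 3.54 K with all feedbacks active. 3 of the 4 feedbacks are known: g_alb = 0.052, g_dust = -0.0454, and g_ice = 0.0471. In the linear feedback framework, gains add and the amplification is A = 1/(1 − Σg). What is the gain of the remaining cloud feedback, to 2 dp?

0.22

Amplification A = ΔT/ΔT₀ = 3.54/2.57 = 1.377.
Total gain g = 1 − 1/A = 1 − 1/1.377 = 0.2738.
Known gains sum to 0.052 − 0.0454 + 0.0471 = 0.0537.
g_cld = 0.2738 − 0.0537 = 0.22.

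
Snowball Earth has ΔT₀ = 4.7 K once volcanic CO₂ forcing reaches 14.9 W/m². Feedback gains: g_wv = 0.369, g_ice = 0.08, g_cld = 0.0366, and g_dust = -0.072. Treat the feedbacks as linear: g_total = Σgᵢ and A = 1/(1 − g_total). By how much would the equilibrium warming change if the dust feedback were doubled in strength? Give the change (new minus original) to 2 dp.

-0.88 K

Original: g = 0.4136, ΔT = 4.7/(1−0.4136) = 8.0150 K.
With doubled dust: g' = 0.3416, ΔT' = 4.7/(1−0.3416) = 7.1385 K.
Change = 7.1385 − 8.0150 = -0.88 K.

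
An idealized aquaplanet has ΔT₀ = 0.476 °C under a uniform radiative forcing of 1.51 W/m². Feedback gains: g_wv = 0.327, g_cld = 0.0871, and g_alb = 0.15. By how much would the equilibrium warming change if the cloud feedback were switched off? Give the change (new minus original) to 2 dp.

-0.18 °C

Original: g = 0.5641, ΔT = 0.476/(1−0.5641) = 1.0920 °C.
Without cloud: g' = 0.477, ΔT' = 0.476/(1−0.477) = 0.9101 °C.
Change = 0.9101 − 1.0920 = -0.18 °C.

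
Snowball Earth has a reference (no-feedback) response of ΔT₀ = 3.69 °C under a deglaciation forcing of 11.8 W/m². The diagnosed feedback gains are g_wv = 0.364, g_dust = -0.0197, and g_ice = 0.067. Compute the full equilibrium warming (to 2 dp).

6.27 °C

Total gain g = 0.364 − 0.0197 + 0.067 = 0.4113.
Amplification A = 1/(1 − 0.4113) = 1.699.
ΔT = 3.69 × 1.699 = 6.27 °C.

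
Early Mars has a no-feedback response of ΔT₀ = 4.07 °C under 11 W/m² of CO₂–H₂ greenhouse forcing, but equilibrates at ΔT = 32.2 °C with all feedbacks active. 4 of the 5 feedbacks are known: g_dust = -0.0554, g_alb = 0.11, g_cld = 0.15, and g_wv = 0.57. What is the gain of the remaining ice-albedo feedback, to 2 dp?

0.10

Amplification A = ΔT/ΔT₀ = 32.2/4.07 = 7.912.
Total gain g = 1 − 1/A = 1 − 1/7.912 = 0.8736.
Known gains sum to -0.0554 + 0.11 + 0.15 + 0.57 = 0.7746.
g_ice = 0.8736 − 0.7746 = 0.10.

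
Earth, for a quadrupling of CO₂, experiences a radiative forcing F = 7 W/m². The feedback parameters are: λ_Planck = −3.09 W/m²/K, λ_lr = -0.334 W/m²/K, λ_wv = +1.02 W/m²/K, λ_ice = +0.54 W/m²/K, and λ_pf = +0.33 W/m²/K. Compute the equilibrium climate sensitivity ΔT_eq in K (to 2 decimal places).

4.56 K

Net feedback parameter λ = (−3.09) + (-0.334) + (+1.02) + (+0.54) + (+0.33) = -1.534 W/m²/K.
ΔT = −F/λ = −7/(-1.534) = 4.56 K.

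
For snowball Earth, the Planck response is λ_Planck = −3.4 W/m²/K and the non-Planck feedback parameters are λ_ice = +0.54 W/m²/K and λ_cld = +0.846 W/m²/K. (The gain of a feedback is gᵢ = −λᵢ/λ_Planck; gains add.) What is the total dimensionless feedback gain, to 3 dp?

Convert to gains: g_ice = 0.54/3.4 = 0.1588; g_cld = 0.846/3.4 = 0.2488.
Total gain g = 0.4076.

0.408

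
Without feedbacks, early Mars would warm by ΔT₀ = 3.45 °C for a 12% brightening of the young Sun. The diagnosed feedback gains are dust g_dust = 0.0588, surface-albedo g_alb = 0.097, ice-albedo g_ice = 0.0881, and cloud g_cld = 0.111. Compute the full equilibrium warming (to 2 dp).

Total gain g = 0.0588 + 0.097 + 0.0881 + 0.111 = 0.3549.
Amplification A = 1/(1 − 0.3549) = 1.55.
ΔT = 3.45 × 1.55 = 5.35 °C.

5.35 °C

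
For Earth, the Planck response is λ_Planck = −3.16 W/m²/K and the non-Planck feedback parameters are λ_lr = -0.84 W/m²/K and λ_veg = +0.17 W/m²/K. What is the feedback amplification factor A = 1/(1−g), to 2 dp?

Convert to gains: g_lr = -0.84/3.16 = -0.2658; g_veg = 0.17/3.16 = 0.0538.
Total gain g = -0.212.
A = 1/(1 + 0.212) = 0.83.

0.83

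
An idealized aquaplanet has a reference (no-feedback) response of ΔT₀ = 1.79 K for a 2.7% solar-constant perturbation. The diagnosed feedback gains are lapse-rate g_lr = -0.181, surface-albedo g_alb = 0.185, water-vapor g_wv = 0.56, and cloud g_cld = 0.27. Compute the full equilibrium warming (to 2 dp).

10.78 K

Total gain g = -0.181 + 0.185 + 0.56 + 0.27 = 0.834.
Amplification A = 1/(1 − 0.834) = 6.024.
ΔT = 1.79 × 6.024 = 10.78 K.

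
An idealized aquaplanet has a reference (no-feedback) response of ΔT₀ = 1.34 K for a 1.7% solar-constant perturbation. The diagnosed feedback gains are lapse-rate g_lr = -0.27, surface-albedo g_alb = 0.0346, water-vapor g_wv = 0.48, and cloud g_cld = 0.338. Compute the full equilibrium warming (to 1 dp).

Total gain g = -0.27 + 0.0346 + 0.48 + 0.338 = 0.5826.
Amplification A = 1/(1 − 0.5826) = 2.396.
ΔT = 1.34 × 2.396 = 3.2 K.

3.2 K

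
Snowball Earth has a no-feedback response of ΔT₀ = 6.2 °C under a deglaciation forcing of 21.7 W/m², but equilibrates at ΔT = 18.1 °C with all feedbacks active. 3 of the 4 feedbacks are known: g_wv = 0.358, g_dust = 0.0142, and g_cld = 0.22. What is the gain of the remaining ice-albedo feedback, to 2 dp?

Amplification A = ΔT/ΔT₀ = 18.1/6.2 = 2.919.
Total gain g = 1 − 1/A = 1 − 1/2.919 = 0.6574.
Known gains sum to 0.358 + 0.0142 + 0.22 = 0.5922.
g_ice = 0.6574 − 0.5922 = 0.07.

0.07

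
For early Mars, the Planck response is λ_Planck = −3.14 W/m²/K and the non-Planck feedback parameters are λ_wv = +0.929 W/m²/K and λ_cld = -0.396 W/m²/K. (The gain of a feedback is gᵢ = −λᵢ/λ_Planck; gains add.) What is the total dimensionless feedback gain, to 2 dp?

Convert to gains: g_wv = 0.929/3.14 = 0.2959; g_cld = -0.396/3.14 = -0.1261.
Total gain g = 0.1698.

0.17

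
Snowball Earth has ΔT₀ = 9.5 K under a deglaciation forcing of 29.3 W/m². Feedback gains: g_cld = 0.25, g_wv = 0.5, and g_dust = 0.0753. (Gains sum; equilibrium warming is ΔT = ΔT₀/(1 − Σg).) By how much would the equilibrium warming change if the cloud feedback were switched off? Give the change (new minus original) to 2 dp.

Original: g = 0.8253, ΔT = 9.5/(1−0.8253) = 54.3789 K.
Without cloud: g' = 0.5753, ΔT' = 9.5/(1−0.5753) = 22.3687 K.
Change = 22.3687 − 54.3789 = -32.01 K.

-32.01 K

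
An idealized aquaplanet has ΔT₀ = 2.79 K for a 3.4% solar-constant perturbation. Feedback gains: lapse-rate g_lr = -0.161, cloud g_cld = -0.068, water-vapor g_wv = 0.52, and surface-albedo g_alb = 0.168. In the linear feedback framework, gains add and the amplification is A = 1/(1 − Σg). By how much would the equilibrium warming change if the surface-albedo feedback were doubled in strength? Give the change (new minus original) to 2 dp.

Original: g = 0.459, ΔT = 2.79/(1−0.459) = 5.1571 K.
With doubled surface-albedo: g' = 0.627, ΔT' = 2.79/(1−0.627) = 7.4799 K.
Change = 7.4799 − 5.1571 = 2.32 K.

2.32 K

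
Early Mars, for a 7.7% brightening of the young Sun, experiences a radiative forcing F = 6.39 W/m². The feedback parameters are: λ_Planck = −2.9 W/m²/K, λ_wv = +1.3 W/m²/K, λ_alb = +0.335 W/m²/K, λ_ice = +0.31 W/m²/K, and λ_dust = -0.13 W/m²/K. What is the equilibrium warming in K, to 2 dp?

Net feedback parameter λ = (−2.9) + (+1.3) + (+0.335) + (+0.31) + (-0.13) = -1.085 W/m²/K.
ΔT = −F/λ = −6.39/(-1.085) = 5.89 K.

5.89 K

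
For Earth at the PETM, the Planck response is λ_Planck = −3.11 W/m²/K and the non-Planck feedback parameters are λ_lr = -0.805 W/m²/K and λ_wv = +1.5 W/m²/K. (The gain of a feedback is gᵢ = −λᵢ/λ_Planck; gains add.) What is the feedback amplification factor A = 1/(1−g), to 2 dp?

Convert to gains: g_lr = -0.805/3.11 = -0.2588; g_wv = 1.5/3.11 = 0.4823.
Total gain g = 0.2235.
A = 1/(1 − 0.2235) = 1.29.

1.29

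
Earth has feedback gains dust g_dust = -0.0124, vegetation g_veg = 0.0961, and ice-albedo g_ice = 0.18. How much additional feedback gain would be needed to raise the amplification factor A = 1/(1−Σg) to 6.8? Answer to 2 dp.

Current total gain = 0.2637.
Target gain for A = 6.8: g* = 1 − 1/6.8 = 0.8529.
Additional gain needed = 0.8529 − 0.2637 = 0.59.

0.59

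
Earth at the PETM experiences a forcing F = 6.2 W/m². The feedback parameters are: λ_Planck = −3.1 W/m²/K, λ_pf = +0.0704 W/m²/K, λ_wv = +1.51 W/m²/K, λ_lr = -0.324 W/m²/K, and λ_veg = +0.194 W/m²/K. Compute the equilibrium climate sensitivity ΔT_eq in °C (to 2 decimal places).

Net feedback parameter λ = (−3.1) + (+0.0704) + (+1.51) + (-0.324) + (+0.194) = -1.6496 W/m²/K.
ΔT = −F/λ = −6.2/(-1.6496) = 3.76 °C.

3.76 °C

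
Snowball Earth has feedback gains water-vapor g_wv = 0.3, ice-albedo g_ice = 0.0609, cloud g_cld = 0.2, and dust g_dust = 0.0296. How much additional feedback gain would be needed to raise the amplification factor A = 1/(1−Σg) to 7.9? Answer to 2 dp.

0.28

Current total gain = 0.5905.
Target gain for A = 7.9: g* = 1 − 1/7.9 = 0.8734.
Additional gain needed = 0.8734 − 0.5905 = 0.28.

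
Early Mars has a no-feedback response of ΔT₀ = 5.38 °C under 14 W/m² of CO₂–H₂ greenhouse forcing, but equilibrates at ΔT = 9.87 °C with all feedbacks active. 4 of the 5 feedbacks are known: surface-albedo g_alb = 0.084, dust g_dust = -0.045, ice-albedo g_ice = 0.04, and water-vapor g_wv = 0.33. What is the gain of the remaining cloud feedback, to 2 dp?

Amplification A = ΔT/ΔT₀ = 9.87/5.38 = 1.835.
Total gain g = 1 − 1/A = 1 − 1/1.835 = 0.455.
Known gains sum to 0.084 − 0.045 + 0.04 + 0.33 = 0.409.
g_cld = 0.455 − 0.409 = 0.05.

0.05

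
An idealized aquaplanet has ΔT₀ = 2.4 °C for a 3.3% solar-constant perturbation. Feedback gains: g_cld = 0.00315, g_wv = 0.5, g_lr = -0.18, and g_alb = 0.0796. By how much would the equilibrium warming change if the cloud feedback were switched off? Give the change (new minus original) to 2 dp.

Original: g = 0.40275, ΔT = 2.4/(1−0.40275) = 4.0184 °C.
Without cloud: g' = 0.3996, ΔT' = 2.4/(1−0.3996) = 3.9973 °C.
Change = 3.9973 − 4.0184 = -0.02 °C.

-0.02 °C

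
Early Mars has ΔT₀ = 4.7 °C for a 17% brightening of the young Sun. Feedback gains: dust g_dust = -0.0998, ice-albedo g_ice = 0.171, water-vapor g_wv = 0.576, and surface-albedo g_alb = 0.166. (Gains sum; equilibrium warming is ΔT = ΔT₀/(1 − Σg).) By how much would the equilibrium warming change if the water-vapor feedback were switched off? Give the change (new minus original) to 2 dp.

Original: g = 0.8132, ΔT = 4.7/(1−0.8132) = 25.1606 °C.
Without water-vapor: g' = 0.2372, ΔT' = 4.7/(1−0.2372) = 6.1615 °C.
Change = 6.1615 − 25.1606 = -19.00 °C.

-19.00 °C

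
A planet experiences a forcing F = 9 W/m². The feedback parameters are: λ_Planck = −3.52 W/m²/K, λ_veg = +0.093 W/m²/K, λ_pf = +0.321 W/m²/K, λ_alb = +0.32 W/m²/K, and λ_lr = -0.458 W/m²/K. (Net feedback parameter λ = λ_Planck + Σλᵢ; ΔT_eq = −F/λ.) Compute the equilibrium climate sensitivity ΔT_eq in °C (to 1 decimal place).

Net feedback parameter λ = (−3.52) + (+0.093) + (+0.321) + (+0.32) + (-0.458) = -3.244 W/m²/K.
ΔT = −F/λ = −9/(-3.244) = 2.8 °C.

2.8 °C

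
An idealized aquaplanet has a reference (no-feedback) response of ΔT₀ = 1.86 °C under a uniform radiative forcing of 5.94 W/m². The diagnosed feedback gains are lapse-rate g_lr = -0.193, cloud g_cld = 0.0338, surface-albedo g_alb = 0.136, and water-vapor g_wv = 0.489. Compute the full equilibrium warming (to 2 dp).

3.48 °C

Total gain g = -0.193 + 0.0338 + 0.136 + 0.489 = 0.4658.
Amplification A = 1/(1 − 0.4658) = 1.872.
ΔT = 1.86 × 1.872 = 3.48 °C.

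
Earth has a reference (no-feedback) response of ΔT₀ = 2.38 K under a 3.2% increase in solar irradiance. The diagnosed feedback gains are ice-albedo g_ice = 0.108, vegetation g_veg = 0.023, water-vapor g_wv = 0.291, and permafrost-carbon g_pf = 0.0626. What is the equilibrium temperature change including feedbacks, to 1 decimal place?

4.6 K

Total gain g = 0.108 + 0.023 + 0.291 + 0.0626 = 0.4846.
Amplification A = 1/(1 − 0.4846) = 1.94.
ΔT = 2.38 × 1.94 = 4.6 K.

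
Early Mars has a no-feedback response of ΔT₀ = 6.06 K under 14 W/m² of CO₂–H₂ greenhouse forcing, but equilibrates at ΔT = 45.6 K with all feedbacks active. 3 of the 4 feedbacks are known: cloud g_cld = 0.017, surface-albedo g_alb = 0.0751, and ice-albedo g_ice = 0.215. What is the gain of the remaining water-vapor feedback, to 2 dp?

Amplification A = ΔT/ΔT₀ = 45.6/6.06 = 7.525.
Total gain g = 1 − 1/A = 1 − 1/7.525 = 0.8671.
Known gains sum to 0.017 + 0.0751 + 0.215 = 0.3071.
g_wv = 0.8671 − 0.3071 = 0.56.

0.56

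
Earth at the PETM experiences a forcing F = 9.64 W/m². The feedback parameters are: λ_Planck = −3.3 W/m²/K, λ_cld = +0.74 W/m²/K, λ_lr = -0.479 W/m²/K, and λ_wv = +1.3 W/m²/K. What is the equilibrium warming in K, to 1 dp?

5.5 K

Net feedback parameter λ = (−3.3) + (+0.74) + (-0.479) + (+1.3) = -1.739 W/m²/K.
ΔT = −F/λ = −9.64/(-1.739) = 5.5 K.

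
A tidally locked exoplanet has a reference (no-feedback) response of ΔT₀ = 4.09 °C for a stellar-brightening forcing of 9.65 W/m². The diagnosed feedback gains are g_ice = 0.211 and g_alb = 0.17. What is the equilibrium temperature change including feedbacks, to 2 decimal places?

Total gain g = 0.211 + 0.17 = 0.381.
Amplification A = 1/(1 − 0.381) = 1.616.
ΔT = 4.09 × 1.616 = 6.61 °C.

6.61 °C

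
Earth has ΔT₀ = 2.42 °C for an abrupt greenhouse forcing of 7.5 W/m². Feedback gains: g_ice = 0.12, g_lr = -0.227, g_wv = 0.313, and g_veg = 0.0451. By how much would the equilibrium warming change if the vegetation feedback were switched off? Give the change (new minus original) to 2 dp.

Original: g = 0.2511, ΔT = 2.42/(1−0.2511) = 3.2314 °C.
Without vegetation: g' = 0.206, ΔT' = 2.42/(1−0.206) = 3.0479 °C.
Change = 3.0479 − 3.2314 = -0.18 °C.

-0.18 °C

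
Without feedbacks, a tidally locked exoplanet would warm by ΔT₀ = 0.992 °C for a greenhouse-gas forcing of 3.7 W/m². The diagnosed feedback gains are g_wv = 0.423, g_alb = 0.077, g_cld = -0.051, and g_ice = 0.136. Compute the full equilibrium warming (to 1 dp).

Total gain g = 0.423 + 0.077 − 0.051 + 0.136 = 0.585.
Amplification A = 1/(1 − 0.585) = 2.41.
ΔT = 0.992 × 2.41 = 2.4 °C.

2.4 °C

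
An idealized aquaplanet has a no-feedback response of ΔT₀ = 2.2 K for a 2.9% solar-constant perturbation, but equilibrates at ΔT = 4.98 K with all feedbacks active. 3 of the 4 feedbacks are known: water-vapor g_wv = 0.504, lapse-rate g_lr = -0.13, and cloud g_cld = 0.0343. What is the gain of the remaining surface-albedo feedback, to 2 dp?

Amplification A = ΔT/ΔT₀ = 4.98/2.2 = 2.264.
Total gain g = 1 − 1/A = 1 − 1/2.264 = 0.5583.
Known gains sum to 0.504 − 0.13 + 0.0343 = 0.4083.
g_alb = 0.5583 − 0.4083 = 0.15.

0.15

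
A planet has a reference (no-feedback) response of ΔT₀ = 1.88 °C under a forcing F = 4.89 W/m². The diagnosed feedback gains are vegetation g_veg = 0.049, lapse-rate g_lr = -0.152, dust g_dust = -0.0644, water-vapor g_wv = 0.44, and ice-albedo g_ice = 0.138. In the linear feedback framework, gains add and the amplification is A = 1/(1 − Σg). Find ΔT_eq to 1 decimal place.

Total gain g = 0.049 − 0.152 − 0.0644 + 0.44 + 0.138 = 0.4106.
Amplification A = 1/(1 − 0.4106) = 1.697.
ΔT = 1.88 × 1.697 = 3.2 °C.

3.2 °C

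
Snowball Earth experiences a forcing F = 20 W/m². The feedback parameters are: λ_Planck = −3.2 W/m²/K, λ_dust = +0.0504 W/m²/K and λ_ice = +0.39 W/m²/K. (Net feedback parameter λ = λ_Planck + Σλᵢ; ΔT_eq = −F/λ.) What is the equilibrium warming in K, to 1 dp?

Net feedback parameter λ = (−3.2) + (+0.0504) + (+0.39) = -2.7596 W/m²/K.
ΔT = −F/λ = −20/(-2.7596) = 7.2 K.

7.2 K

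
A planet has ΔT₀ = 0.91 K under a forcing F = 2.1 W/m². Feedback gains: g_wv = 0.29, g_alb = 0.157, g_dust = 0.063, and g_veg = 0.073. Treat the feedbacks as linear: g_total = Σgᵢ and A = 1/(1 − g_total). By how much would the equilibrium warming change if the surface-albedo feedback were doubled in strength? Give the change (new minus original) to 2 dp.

1.32 K

Original: g = 0.583, ΔT = 0.91/(1−0.583) = 2.1823 K.
With doubled surface-albedo: g' = 0.74, ΔT' = 0.91/(1−0.74) = 3.5000 K.
Change = 3.5000 − 2.1823 = 1.32 K.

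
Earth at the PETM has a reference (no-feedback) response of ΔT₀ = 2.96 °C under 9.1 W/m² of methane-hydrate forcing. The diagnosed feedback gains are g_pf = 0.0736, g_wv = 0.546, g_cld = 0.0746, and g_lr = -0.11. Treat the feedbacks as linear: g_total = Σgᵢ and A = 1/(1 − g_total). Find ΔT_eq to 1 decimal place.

Total gain g = 0.0736 + 0.546 + 0.0746 − 0.11 = 0.5842.
Amplification A = 1/(1 − 0.5842) = 2.405.
ΔT = 2.96 × 2.405 = 7.1 °C.

7.1 °C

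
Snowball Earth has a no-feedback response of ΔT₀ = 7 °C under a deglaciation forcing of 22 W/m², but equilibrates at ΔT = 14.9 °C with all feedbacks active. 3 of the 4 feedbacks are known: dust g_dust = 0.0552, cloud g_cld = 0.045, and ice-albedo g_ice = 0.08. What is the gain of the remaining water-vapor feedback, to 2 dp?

0.35

Amplification A = ΔT/ΔT₀ = 14.9/7 = 2.129.
Total gain g = 1 − 1/A = 1 − 1/2.129 = 0.5303.
Known gains sum to 0.0552 + 0.045 + 0.08 = 0.1802.
g_wv = 0.5303 − 0.1802 = 0.35.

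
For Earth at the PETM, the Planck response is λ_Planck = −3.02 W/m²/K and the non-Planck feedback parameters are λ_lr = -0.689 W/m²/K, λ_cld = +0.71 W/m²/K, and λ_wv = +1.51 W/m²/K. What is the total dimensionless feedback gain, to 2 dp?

Convert to gains: g_lr = -0.689/3.02 = -0.2281; g_cld = 0.71/3.02 = 0.2351; g_wv = 1.51/3.02 = 0.5.
Total gain g = 0.507.

0.51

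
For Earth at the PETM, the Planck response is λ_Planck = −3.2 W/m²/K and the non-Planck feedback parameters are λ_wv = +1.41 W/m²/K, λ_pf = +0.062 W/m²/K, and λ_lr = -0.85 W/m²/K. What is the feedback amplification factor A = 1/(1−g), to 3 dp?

1.241

Convert to gains: g_wv = 1.41/3.2 = 0.4406; g_pf = 0.062/3.2 = 0.01937; g_lr = -0.85/3.2 = -0.2656.
Total gain g = 0.19437.
A = 1/(1 − 0.19437) = 1.241.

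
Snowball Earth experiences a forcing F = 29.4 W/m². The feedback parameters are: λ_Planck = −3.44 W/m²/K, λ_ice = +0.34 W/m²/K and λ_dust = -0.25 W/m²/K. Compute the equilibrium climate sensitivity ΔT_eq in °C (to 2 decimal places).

8.78 °C

Net feedback parameter λ = (−3.44) + (+0.34) + (-0.25) = -3.35 W/m²/K.
ΔT = −F/λ = −29.4/(-3.35) = 8.78 °C.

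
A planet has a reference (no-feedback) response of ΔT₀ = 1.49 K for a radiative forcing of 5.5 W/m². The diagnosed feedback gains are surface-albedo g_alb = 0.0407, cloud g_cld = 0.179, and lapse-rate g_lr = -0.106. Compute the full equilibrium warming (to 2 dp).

Total gain g = 0.0407 + 0.179 − 0.106 = 0.1137.
Amplification A = 1/(1 − 0.1137) = 1.128.
ΔT = 1.49 × 1.128 = 1.68 K.

1.68 K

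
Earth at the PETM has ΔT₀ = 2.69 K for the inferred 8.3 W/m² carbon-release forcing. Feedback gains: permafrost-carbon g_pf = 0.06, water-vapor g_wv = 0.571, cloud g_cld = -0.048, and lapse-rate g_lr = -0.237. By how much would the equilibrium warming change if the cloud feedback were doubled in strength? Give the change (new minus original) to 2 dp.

-0.28 K

Original: g = 0.346, ΔT = 2.69/(1−0.346) = 4.1131 K.
With doubled cloud: g' = 0.298, ΔT' = 2.69/(1−0.298) = 3.8319 K.
Change = 3.8319 − 4.1131 = -0.28 K.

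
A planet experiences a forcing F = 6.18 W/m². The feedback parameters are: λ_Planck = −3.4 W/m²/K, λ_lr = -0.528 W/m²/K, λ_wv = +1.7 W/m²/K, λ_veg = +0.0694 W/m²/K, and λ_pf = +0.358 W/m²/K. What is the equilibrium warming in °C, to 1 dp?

Net feedback parameter λ = (−3.4) + (-0.528) + (+1.7) + (+0.0694) + (+0.358) = -1.8006 W/m²/K.
ΔT = −F/λ = −6.18/(-1.8006) = 3.4 °C.

3.4 °C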